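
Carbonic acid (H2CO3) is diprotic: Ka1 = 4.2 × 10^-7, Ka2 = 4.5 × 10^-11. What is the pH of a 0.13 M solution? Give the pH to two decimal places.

pH = 3.63

Since Ka1 ≫ Ka2, the first ionization dominates [H+].
Ka1 = x²/(0.13 − x) = 4.2 × 10^-7
x ≈ √(4.2 × 10^-7 × 0.13) = 2.34 × 10^-4 M
pH = −log(2.34 × 10^-4) = 3.63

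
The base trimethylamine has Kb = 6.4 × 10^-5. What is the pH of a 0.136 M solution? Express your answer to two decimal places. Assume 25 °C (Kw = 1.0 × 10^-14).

pH = 11.47

(CH3)3N + H2O ⇌ (CH3)3NH+ + OH-
Kb = x²/(0.136 − x) = 6.4 × 10^-5
Since Kb ≪ C₀, x ≈ √(Kb·C₀) = 2.95 × 10^-3 M.
(x/C₀ = 2.2% < 5%, so the approximation holds.)
pOH = 2.53, so pH = 14.00 − pOH = 11.47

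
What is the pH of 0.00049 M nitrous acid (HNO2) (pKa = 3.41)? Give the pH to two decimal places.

HNO2 ⇌ NO2- + H+
Ka = 10^(−3.41) = 3.89 × 10^-4
Let x = [H+] at equilibrium. Ka = x²/(0.00049 − x).
x is not negligible relative to C₀; solve x² + 0.000389·x − 1.91e-07 = 0.
x = (−Ka + √(Ka² + 4·Ka·C₀))/2 = 2.83 × 10^-4 M
pH = −log(2.83 × 10^-4) = 3.55

pH = 3.55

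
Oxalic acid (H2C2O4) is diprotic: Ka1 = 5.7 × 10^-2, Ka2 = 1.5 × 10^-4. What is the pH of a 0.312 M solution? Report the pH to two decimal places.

Ka1 ≫ Ka2, so treat the first dissociation as the only significant source of H+.
Ka1 = x²/(0.312 − x) = 5.7 × 10^-2
Solving the quadratic: x = (−Ka1 + √(Ka1² + 4·Ka1·C₀))/2 = 1.08 × 10^-1 M
pH = −log(1.08 × 10^-1) = 0.97

pH = 0.97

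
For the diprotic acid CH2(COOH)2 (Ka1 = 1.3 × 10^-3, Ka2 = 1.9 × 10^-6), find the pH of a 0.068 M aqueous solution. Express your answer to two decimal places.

Ka1 ≫ Ka2, so treat the first dissociation as the only significant source of H+.
Ka1 = x²/(0.068 − x) = 1.3 × 10^-3
Solving the quadratic: x = (−Ka1 + √(Ka1² + 4·Ka1·C₀))/2 = 8.77 × 10^-3 M
pH = −log(8.77 × 10^-3) = 2.06

pH = 2.06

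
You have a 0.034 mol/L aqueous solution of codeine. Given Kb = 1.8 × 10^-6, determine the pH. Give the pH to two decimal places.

C18H21NO3 + H2O ⇌ C18H22NO3+ + OH-
From the ICE table, Kb = [OH-]²/(0.034 − [OH-]) = 1.8 × 10^-6.
Assume [OH-] ≪ 0.034: [OH-] ≈ √(1.8 × 10^-6 × 0.034) = 2.47 × 10^-4 M
Check: 0.73% ionized — well under 5%, approximation valid.
pOH = −log(2.47 × 10^-4) = 3.61; pH = 14.00 − 3.61 = 10.39

pH = 10.39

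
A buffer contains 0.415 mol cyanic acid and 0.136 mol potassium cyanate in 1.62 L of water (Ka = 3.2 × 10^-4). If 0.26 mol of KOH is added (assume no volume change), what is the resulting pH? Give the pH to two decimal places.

pH = 3.90

OH- converts HOCN to OCN-: HOCN → 0.155 mol, OCN- → 0.396 mol.
pKa = −log(3.2 × 10^-4) = 3.495
pH = pKa + log([A⁻]/[HA]) = 3.495 + log(0.396/0.155) = 3.495 +0.407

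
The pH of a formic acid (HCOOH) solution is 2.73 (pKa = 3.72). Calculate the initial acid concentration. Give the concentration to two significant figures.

C₀ = 2.0 × 10^-2 M

[H+] = 10^(-2.73) = 1.86 × 10^-3 M = x
Ka = 10^(−3.72) = 1.91 × 10^-4
Ka = x²/(C₀ − x) ⇒ C₀ = x + x²/Ka
C₀ = 1.86 × 10^-3 + (1.86 × 10^-3)²/(1.91 × 10^-4) = 2.00 × 10^-2 M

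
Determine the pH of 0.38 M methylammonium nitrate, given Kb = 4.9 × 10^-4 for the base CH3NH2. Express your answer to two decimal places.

pH = 5.56

CH3NH3+ is the conjugate acid of the weak base CH3NH2.
Ka = Kw/Kb = 1.0×10^-14 / 4.9 × 10^-4 = 2.04 × 10^-11
Ka = [H+]²/(0.38 − [H+]) = 2.04 × 10^-11
Assume [H+] ≪ 0.38: [H+] ≈ √(2.04 × 10^-11 × 0.38) = 2.78 × 10^-6 M
pH = −log[H+] = −log(2.78 × 10^-6) = 5.56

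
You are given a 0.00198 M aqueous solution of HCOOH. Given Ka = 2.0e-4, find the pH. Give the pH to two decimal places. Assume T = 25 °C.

HCOOH ⇌ HCOO- + H+
Ka = [H+]²/(0.00198 − [H+]) = 2.0 × 10^-4
[H+] is not negligible relative to C₀; solve [H+]² + 0.0002·[H+] − 3.96e-07 = 0.
[H+] = (−Ka + √(Ka² + 4·Ka·C₀))/2 = 5.37 × 10^-4 M
pH = −log[H+] = −log(5.37 × 10^-4) = 3.27

pH = 3.27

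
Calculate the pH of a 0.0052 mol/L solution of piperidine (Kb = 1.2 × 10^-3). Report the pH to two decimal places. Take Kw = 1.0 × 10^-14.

C5H10NH + H2O ⇌ C5H10NH2+ + OH-
Kb = [OH-]²/(0.0052 − [OH-]) = 1.2 × 10^-3
Here C₀/Kb ≈ 4.33, so the small-[OH-] approximation fails. Use the quadratic:
[OH-] = [−0.0012 + √(0.0012² + 2.5e-05)]/2 = 1.97 × 10^-3 M
pOH = 2.71, so pH = 14.00 − pOH = 11.29

pH = 11.29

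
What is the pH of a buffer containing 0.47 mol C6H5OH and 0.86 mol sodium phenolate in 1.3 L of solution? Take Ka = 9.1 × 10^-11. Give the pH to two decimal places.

pKa = −log(9.1 × 10^-11) = 10.041
pH = pKa + log([A⁻]/[HA]) = 10.041 + log(0.86/0.47)
pH = 10.041 + (+0.262) = 10.30

pH = 10.30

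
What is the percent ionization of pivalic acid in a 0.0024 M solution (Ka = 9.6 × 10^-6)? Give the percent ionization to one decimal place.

(CH3)3CCOOH ⇌ (CH3)3CCOO- + H+; let x = [H+] at equilibrium.
Ka = x²/(C₀ − x); solving the quadratic gives x = 1.47 × 10^-4 M.
Fraction ionized = 1.47 × 10^-4 / 0.0024 = 0.0612 → 6.1%

6.1%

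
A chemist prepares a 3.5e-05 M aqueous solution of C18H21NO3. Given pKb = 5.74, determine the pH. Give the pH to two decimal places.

pH = 8.85

C18H21NO3 + H2O ⇌ C18H22NO3+ + OH-
Kb = 10^(−5.74) = 1.82 × 10^-6
Let x = [OH-] at equilibrium. Kb = x²/(3.5e-05 − x).
Here C₀/Kb ≈ 19.2, so the small-x approximation fails. Use the quadratic:
x = [−1.82e-06 + √(1.82e-06² + 2.55e-10)]/2 = 7.12 × 10^-6 M
pOH = −log(7.12 × 10^-6) = 5.15; pH = 14.00 − 5.15 = 8.85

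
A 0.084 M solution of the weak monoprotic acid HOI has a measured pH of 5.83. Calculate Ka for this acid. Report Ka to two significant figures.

Ka = 2.6 × 10^-11

[H+] = 10^(-5.83) = 1.48 × 10^-6 M
At equilibrium [HA] = 0.084 − 1.48 × 10^-6 = 8.40 × 10^-2 M
Ka = [H+][A-]/[HA] = (1.48 × 10^-6)² / 8.40 × 10^-2 = 2.6 × 10^-11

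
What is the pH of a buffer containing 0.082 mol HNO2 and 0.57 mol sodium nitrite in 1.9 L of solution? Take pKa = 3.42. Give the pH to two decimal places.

Henderson–Hasselbalch: pH = pKa + log([NO2-]/[HNO2]) = 3.42 + log(0.57/0.082)
pH = 3.42 + (+0.842) = 4.26

pH = 4.26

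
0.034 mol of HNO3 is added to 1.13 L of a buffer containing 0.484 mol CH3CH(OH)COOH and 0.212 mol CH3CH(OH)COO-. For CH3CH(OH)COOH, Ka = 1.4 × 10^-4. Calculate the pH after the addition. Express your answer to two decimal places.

pH = 3.39

After neutralization: n(CH3CH(OH)COOH) = 0.518 mol, n(CH3CH(OH)COO-) = 0.178 mol.
pKa = −log(1.4 × 10^-4) = 3.854
pH = pKa + log([A⁻]/[HA]) = 3.854 + log(0.178/0.518) = 3.854 -0.464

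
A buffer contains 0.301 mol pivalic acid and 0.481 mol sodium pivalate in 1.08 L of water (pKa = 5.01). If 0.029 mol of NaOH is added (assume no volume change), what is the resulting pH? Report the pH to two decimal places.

OH- converts (CH3)3CCOOH to (CH3)3CCOO-: (CH3)3CCOOH → 0.272 mol, (CH3)3CCOO- → 0.51 mol.
Henderson–Hasselbalch with mole ratio 0.51/0.272: pH = 5.01 + (+0.273)

pH = 5.28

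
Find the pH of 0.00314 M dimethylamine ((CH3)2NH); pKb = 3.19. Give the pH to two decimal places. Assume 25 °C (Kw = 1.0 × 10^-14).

(CH3)2NH + H2O ⇌ (CH3)2NH2+ + OH-
Kb = 10^(−3.19) = 6.46 × 10^-4
Kb = [OH-]²/(0.00314 − [OH-]) = 6.46 × 10^-4
Here C₀/Kb ≈ 4.86, so the small-[OH-] approximation fails. Use the quadratic:
[OH-] = (−Kb + √(Kb² + 4·Kb·C₀))/2 = 1.14 × 10^-3 M
pOH = 2.94, so pH = 14.00 − pOH = 11.06

pH = 11.06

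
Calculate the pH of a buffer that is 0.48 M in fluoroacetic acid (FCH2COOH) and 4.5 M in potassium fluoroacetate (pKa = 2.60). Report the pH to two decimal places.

pH = 3.57

pH = pKa + log([A⁻]/[HA]) = 2.60 + log(4.5/0.48)
pH = 2.60 + (+0.972) = 3.57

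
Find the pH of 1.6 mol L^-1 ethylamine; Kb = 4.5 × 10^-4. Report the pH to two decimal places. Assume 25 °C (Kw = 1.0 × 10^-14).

C2H5NH2 + H2O ⇌ C2H5NH3+ + OH-
Kb = x²/(1.6 − x) = 4.5 × 10^-4
Since Kb ≪ C₀, x ≈ √(Kb·C₀) = 2.68 × 10^-2 M.
Check: 1.7% ionized — well under 5%, approximation valid.
pOH = 1.57, so pH = 14.00 − pOH = 12.43

pH = 12.43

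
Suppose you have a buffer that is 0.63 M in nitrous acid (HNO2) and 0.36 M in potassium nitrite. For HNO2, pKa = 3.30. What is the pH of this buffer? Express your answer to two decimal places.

pH = 3.06

Henderson–Hasselbalch: pH = pKa + log([NO2-]/[HNO2]) = 3.30 + log(0.36/0.63)
pH = 3.30 + (-0.243) = 3.06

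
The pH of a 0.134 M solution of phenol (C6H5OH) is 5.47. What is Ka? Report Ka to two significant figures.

Ka = 8.6 × 10^-11

[H+] = 10^(-5.47) = 3.39 × 10^-6 M
At equilibrium [HA] = 0.134 − 3.39 × 10^-6 = 1.34 × 10^-1 M
Ka = [H+][A-]/[HA] = (3.39 × 10^-6)² / 1.34 × 10^-1 = 8.6 × 10^-11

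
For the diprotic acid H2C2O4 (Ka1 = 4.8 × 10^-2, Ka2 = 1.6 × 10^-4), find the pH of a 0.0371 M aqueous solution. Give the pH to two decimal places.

pH = 1.61

Since Ka1 ≫ Ka2, the first ionization dominates [H+].
Ka1 = x²/(0.0371 − x) = 4.8 × 10^-2
Solving the quadratic: x = (−Ka1 + √(Ka1² + 4·Ka1·C₀))/2 = 2.45 × 10^-2 M
pH = −log(2.45 × 10^-2) = 1.61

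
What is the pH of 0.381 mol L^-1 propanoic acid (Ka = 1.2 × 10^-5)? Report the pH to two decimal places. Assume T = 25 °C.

CH3CH2COOH ⇌ CH3CH2COO- + H+
Let x = [H+] at equilibrium. Ka = x²/(0.381 − x).
Assume x ≪ 0.381: x ≈ √(1.2 × 10^-5 × 0.381) = 2.14 × 10^-3 M
(x/C₀ = 0.56% < 5%, so the approximation holds.)
pH = −log[H+] = −log(2.14 × 10^-3) = 2.67

pH = 2.67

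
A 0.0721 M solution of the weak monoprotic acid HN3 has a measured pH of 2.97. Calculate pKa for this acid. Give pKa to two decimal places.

[H+] = 10^(-2.97) = 1.07 × 10^-3 M
At equilibrium [HA] = 0.0721 − 1.07 × 10^-3 = 7.10 × 10^-2 M
Ka = [H+][A-]/[HA] = (1.07 × 10^-3)² / 7.10 × 10^-2 = 1.61 × 10^-5
pKa = -log(1.61 × 10^-5) = 4.79

pKa = 4.79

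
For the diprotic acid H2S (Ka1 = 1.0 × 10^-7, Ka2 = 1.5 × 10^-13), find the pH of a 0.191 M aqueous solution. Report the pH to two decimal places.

pH = 3.86

Ka1 ≫ Ka2, so treat the first dissociation as the only significant source of H+.
Ka1 = x²/(0.191 − x) = 1.0 × 10^-7
x ≈ √(1.0 × 10^-7 × 0.191) = 1.38 × 10^-4 M
pH = −log(1.38 × 10^-4) = 3.86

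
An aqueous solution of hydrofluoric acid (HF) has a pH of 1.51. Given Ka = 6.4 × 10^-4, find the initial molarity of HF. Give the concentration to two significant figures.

[H+] = 10^(-1.51) = 3.09 × 10^-2 M = x
Ka = x²/(C₀ − x) ⇒ C₀ = x + x²/Ka
C₀ = 3.09 × 10^-2 + (3.09 × 10^-2)²/(6.4 × 10^-4) = 1.52 M

C₀ = 1.5 M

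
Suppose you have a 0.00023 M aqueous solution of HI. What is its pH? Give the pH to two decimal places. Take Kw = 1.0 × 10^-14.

pH = 3.64

HI is a strong acid and dissociates completely, so [H+] = 0.00023 M.
pH = -log(0.00023) = 3.64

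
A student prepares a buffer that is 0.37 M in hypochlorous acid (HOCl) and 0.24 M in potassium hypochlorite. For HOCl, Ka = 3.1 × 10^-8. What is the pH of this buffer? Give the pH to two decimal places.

pKa = −log(3.1 × 10^-8) = 7.509
Henderson–Hasselbalch: pH = pKa + log([OCl-]/[HOCl]) = 7.509 + log(0.24/0.37)
pH = 7.509 + (-0.188) = 7.32

pH = 7.32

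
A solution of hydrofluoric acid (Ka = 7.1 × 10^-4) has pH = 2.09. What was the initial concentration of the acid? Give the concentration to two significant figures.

[H+] = 10^(-2.09) = 8.13 × 10^-3 M = x
Ka = x²/(C₀ − x) ⇒ C₀ = x + x²/Ka
C₀ = 8.13 × 10^-3 + (8.13 × 10^-3)²/(7.1 × 10^-4) = 1.01 × 10^-1 M

C₀ = 1.0 × 10^-1 M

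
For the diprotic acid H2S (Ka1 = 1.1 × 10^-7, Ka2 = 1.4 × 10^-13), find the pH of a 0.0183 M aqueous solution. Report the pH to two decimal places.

pH = 4.35

Since Ka1 ≫ Ka2, the first ionization dominates [H+].
Ka1 = x²/(0.0183 − x) = 1.1 × 10^-7
x ≈ √(1.1 × 10^-7 × 0.0183) = 4.49 × 10^-5 M
pH = −log(4.49 × 10^-5) = 4.35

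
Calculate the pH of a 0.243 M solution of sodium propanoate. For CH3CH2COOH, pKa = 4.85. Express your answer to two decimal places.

CH3CH2COO- is the conjugate base of the weak acid CH3CH2COOH.
Ka = 10^(−4.85) = 1.41 × 10^-5
Kb = Kw/Ka = 1.0×10^-14 / 1.41 × 10^-5 = 7.09 × 10^-10
From the ICE table, Kb = x²/(0.243 − x) = 7.09 × 10^-10.
Neglecting x in the denominator: x = √(7.09 × 10^-10 × 0.243) = 1.31 × 10^-5 M
pOH = 4.88, so pH = 14.00 − pOH = 9.12

pH = 9.12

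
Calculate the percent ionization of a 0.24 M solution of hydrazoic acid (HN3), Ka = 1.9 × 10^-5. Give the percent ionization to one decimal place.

HN3 ⇌ N3- + H+; let x = [H+] at equilibrium.
x ≈ √(Ka·C₀) = √(1.9 × 10^-5 × 0.24) = 2.14 × 10^-3 M
Fraction ionized = 2.14 × 10^-3 / 0.24 = 0.0089 → 0.9%

0.9%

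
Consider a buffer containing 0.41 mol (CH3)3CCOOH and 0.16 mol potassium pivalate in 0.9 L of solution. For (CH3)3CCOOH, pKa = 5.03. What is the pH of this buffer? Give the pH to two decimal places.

Henderson–Hasselbalch: pH = pKa + log([(CH3)3CCOO-]/[(CH3)3CCOOH]) = 5.03 + log(0.16/0.41)
pH = 5.03 + (-0.409) = 4.62

pH = 4.62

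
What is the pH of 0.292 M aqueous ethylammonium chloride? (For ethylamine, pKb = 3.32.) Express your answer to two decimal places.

C2H5NH3+ is the conjugate acid of the weak base C2H5NH2.
Kb = 10^(−3.32) = 4.79 × 10^-4
Ka = Kw/Kb = 1.0×10^-14 / 4.79 × 10^-4 = 2.09 × 10^-11
Ka = [H+]²/(0.292 − [H+]) = 2.09 × 10^-11
Neglecting [H+] in the denominator: [H+] = √(2.09 × 10^-11 × 0.292) = 2.47 × 10^-6 M
Check: 0.00085% ionized — well under 5%, approximation valid.
pH = −log[H+] = −log(2.47 × 10^-6) = 5.61

pH = 5.61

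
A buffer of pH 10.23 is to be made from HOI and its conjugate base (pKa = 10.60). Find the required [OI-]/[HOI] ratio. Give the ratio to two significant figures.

ratio = 0.43

pH = pKa + log(r) ⇒ log(r) = 10.23 − 10.60 = -0.37
r = [OI-]/[HOI] = 10^(-0.37) = 0.427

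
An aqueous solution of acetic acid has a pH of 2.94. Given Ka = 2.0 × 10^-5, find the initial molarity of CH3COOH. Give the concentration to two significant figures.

[H+] = 10^(-2.94) = 1.15 × 10^-3 M = x
Ka = x²/(C₀ − x) ⇒ C₀ = x + x²/Ka
C₀ = 1.15 × 10^-3 + (1.15 × 10^-3)²/(2.0 × 10^-5) = 6.73 × 10^-2 M

C₀ = 6.7 × 10^-2 M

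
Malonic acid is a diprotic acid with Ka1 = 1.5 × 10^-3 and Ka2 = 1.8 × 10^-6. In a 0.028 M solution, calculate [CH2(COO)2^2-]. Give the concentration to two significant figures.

1.8 × 10^-6 M

First ionization gives [H+] ≈ [CH2(COOH)COO-] = 5.77 × 10^-3 M.
Second step: Ka2 = [H+][CH2(COO)2^2-]/[CH2(COOH)COO-] ≈ [CH2(COO)2^2-] (since [H+] ≈ [CH2(COOH)COO-]).
So [CH2(COO)2^2-] ≈ Ka2.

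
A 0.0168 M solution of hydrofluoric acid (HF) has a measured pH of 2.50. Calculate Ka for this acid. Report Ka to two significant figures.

[H+] = 10^(-2.50) = 3.16 × 10^-3 M
At equilibrium [HA] = 0.0168 − 3.16 × 10^-3 = 1.36 × 10^-2 M
Ka = [H+][A-]/[HA] = (3.16 × 10^-3)² / 1.36 × 10^-2 = 7.3 × 10^-4

Ka = 7.3 × 10^-4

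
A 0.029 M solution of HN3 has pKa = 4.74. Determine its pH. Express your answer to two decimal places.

pH = 3.14

HN3 ⇌ N3- + H+
Ka = 10^(−4.74) = 1.82 × 10^-5
Ka = [H+]²/(0.029 − [H+]) = 1.82 × 10^-5
Since Ka ≪ C₀, [H+] ≈ √(Ka·C₀) = 7.26 × 10^-4 M.
pH = −log(7.26 × 10^-4) = 3.14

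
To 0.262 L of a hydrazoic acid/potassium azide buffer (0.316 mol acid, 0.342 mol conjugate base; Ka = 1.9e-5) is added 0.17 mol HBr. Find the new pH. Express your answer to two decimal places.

Added H+ converts N3- to HN3: HN3 → 0.486 mol, N3- → 0.172 mol.
pKa = −log(1.9 × 10^-5) = 4.721
pH = pKa + log(n_N3-/n_HN3) = 4.721 + log(0.172/0.486) = 4.721 + (-0.451)

pH = 4.27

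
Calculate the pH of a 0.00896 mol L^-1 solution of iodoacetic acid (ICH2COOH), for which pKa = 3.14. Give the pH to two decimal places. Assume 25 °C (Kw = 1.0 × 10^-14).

pH = 2.66

ICH2COOH ⇌ ICH2COO- + H+
Ka = 10^(−3.14) = 7.24 × 10^-4
Ka = [H+]²/(0.00896 − [H+]) = 7.24 × 10^-4
The 5% rule fails; solving [H+]² + Ka·[H+] − Ka·C₀ = 0 exactly:
[H+] = [−0.000724 + √(0.000724² + 2.59e-05)]/2 = 2.21 × 10^-3 M
pH = −log[H+] = −log(2.21 × 10^-3) = 2.66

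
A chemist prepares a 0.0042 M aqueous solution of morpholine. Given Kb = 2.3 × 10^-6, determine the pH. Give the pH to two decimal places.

C4H8ONH + H2O ⇌ C4H8ONH2+ + OH-
Kb = x²/(0.0042 − x) = 2.3 × 10^-6
Since Kb ≪ C₀, x ≈ √(Kb·C₀) = 9.83 × 10^-5 M.
pOH = 4.01, so pH = 14.00 − pOH = 9.99

pH = 9.99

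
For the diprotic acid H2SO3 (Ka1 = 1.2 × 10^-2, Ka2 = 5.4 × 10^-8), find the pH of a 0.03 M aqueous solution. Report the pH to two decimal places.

Since Ka1 ≫ Ka2, the first ionization dominates [H+].
Ka1 = x²/(0.03 − x) = 1.2 × 10^-2
Solving the quadratic: x = (−Ka1 + √(Ka1² + 4·Ka1·C₀))/2 = 1.39 × 10^-2 M
pH = −log(1.39 × 10^-2) = 1.86

pH = 1.86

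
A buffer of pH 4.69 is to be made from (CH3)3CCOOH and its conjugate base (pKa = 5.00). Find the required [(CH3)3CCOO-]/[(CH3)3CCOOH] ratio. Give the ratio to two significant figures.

pH = pKa + log(r) ⇒ log(r) = 4.69 − 5.00 = -0.31
r = [(CH3)3CCOO-]/[(CH3)3CCOOH] = 10^(-0.31) = 0.49

ratio = 0.49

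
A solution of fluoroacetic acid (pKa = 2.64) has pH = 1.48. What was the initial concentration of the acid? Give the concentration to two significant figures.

[H+] = 10^(-1.48) = 3.31 × 10^-2 M = x
Ka = 10^(−2.64) = 2.29 × 10^-3
Ka = x²/(C₀ − x) ⇒ C₀ = x + x²/Ka
C₀ = 3.31 × 10^-2 + (3.31 × 10^-2)²/(2.29 × 10^-3) = 5.12 × 10^-1 M

C₀ = 5.1 × 10^-1 M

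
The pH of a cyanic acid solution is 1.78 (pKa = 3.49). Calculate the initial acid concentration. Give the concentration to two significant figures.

[H+] = 10^(-1.78) = 1.66 × 10^-2 M = x
Ka = 10^(−3.49) = 3.24 × 10^-4
Ka = x²/(C₀ − x) ⇒ C₀ = x + x²/Ka
C₀ = 1.66 × 10^-2 + (1.66 × 10^-2)²/(3.24 × 10^-4) = 8.67 × 10^-1 M

C₀ = 8.7 × 10^-1 M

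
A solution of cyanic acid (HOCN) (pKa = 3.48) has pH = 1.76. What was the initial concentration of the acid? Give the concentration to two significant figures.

C₀ = 9.3 × 10^-1 M

[H+] = 10^(-1.76) = 1.74 × 10^-2 M = x
Ka = 10^(−3.48) = 3.31 × 10^-4
Ka = x²/(C₀ − x) ⇒ C₀ = x + x²/Ka
C₀ = 1.74 × 10^-2 + (1.74 × 10^-2)²/(3.31 × 10^-4) = 9.32 × 10^-1 M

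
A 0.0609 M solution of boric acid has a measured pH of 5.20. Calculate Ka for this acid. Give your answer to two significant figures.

[H+] = 10^(-5.20) = 6.31 × 10^-6 M
At equilibrium [HA] = 0.0609 − 6.31 × 10^-6 = 6.09 × 10^-2 M
Ka = [H+][A-]/[HA] = (6.31 × 10^-6)² / 6.09 × 10^-2 = 6.5 × 10^-10

Ka = 6.5 × 10^-10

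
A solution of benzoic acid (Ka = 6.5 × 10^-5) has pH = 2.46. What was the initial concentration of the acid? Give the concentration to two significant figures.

[H+] = 10^(-2.46) = 3.47 × 10^-3 M = x
Ka = x²/(C₀ − x) ⇒ C₀ = x + x²/Ka
C₀ = 3.47 × 10^-3 + (3.47 × 10^-3)²/(6.5 × 10^-5) = 1.89 × 10^-1 M

C₀ = 1.9 × 10^-1 M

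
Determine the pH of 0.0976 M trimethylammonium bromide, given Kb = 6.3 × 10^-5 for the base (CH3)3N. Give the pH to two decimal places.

pH = 5.40

(CH3)3NH+ is the conjugate acid of the weak base (CH3)3N.
Ka = Kw/Kb = 1.0×10^-14 / 6.3 × 10^-5 = 1.59 × 10^-10
From the ICE table, Ka = x²/(0.0976 − x) = 1.59 × 10^-10.
Since Ka ≪ C₀, x ≈ √(Ka·C₀) = 3.94 × 10^-6 M.
pH = −log[H+] = −log(3.94 × 10^-6) = 5.40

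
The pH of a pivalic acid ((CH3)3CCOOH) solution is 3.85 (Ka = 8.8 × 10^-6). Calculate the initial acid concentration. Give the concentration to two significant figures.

[H+] = 10^(-3.85) = 1.41 × 10^-4 M = x
Ka = x²/(C₀ − x) ⇒ C₀ = x + x²/Ka
C₀ = 1.41 × 10^-4 + (1.41 × 10^-4)²/(8.8 × 10^-6) = 2.40 × 10^-3 M

C₀ = 2.4 × 10^-3 M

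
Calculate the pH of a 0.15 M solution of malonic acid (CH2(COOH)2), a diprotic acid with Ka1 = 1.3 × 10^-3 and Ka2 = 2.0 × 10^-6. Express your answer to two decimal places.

Ka1 ≫ Ka2, so treat the first dissociation as the only significant source of H+.
Ka1 = x²/(0.15 − x) = 1.3 × 10^-3
Solving the quadratic: x = (−Ka1 + √(Ka1² + 4·Ka1·C₀))/2 = 1.33 × 10^-2 M
pH = −log(1.33 × 10^-2) = 1.88

pH = 1.88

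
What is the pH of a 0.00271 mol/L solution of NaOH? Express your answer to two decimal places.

pH = 11.43

NaOH is a strong base; [OH-] = 0.00271 M.
pOH = -log(0.00271) = 2.57
pH = 14.00 - 2.57 = 11.43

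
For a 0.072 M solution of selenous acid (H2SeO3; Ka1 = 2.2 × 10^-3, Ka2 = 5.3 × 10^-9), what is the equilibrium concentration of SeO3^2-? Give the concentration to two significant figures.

First ionization gives [H+] ≈ [HSeO3-] = 1.15 × 10^-2 M.
Second step: Ka2 = [H+][SeO3^2-]/[HSeO3-] ≈ [SeO3^2-] (since [H+] ≈ [HSeO3-]).
So [SeO3^2-] ≈ Ka2.

5.3 × 10^-9 M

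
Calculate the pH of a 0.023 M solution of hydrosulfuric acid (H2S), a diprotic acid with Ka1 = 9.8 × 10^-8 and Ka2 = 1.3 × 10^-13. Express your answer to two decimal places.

Since Ka1 ≫ Ka2, the first ionization dominates [H+].
Ka1 = x²/(0.023 − x) = 9.8 × 10^-8
x ≈ √(9.8 × 10^-8 × 0.023) = 4.75 × 10^-5 M
pH = −log(4.75 × 10^-5) = 4.32

pH = 4.32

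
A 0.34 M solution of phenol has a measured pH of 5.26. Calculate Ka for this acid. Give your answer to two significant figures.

[H+] = 10^(-5.26) = 5.50 × 10^-6 M
At equilibrium [HA] = 0.34 − 5.50 × 10^-6 = 3.40 × 10^-1 M
Ka = [H+][A-]/[HA] = (5.50 × 10^-6)² / 3.40 × 10^-1 = 8.9 × 10^-11

Ka = 8.9 × 10^-11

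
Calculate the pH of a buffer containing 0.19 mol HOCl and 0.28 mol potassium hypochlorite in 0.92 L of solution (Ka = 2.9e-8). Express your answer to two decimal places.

pKa = −log(2.9 × 10^-8) = 7.538
pH = pKa + log([A⁻]/[HA]) = 7.538 + log(0.28/0.19)
pH = 7.538 + (+0.168) = 7.71

pH = 7.71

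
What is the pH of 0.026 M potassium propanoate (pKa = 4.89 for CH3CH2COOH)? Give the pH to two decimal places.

pH = 8.65

CH3CH2COO- is the conjugate base of the weak acid CH3CH2COOH.
Ka = 10^(−4.89) = 1.29 × 10^-5
Kb = Kw/Ka = 1.0×10^-14 / 1.29 × 10^-5 = 7.75 × 10^-10
Kb = [OH-]²/(0.026 − [OH-]) = 7.75 × 10^-10
Assume [OH-] ≪ 0.026: [OH-] ≈ √(7.75 × 10^-10 × 0.026) = 4.49 × 10^-6 M
pOH = −log(4.49 × 10^-6) = 5.35; pH = 14.00 − 5.35 = 8.65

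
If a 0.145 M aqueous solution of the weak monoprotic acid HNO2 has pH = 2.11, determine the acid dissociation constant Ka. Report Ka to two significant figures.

[H+] = 10^(-2.11) = 7.76 × 10^-3 M
At equilibrium [HA] = 0.145 − 7.76 × 10^-3 = 1.37 × 10^-1 M
Ka = [H+][A-]/[HA] = (7.76 × 10^-3)² / 1.37 × 10^-1 = 4.4 × 10^-4

Ka = 4.4 × 10^-4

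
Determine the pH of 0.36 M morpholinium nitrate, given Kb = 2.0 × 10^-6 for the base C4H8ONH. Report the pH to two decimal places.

C4H8ONH2+ is the conjugate acid of the weak base C4H8ONH.
Ka = Kw/Kb = 1.0×10^-14 / 2.0 × 10^-6 = 5.00 × 10^-9
Ka = [H+]²/(0.36 − [H+]) = 5.00 × 10^-9
Assume [H+] ≪ 0.36: [H+] ≈ √(5.00 × 10^-9 × 0.36) = 4.24 × 10^-5 M
Check: 0.012% ionized — well under 5%, approximation valid.
pH = −log[H+] = −log(4.24 × 10^-5) = 4.37

pH = 4.37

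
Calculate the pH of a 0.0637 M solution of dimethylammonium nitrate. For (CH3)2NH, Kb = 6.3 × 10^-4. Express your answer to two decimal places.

pH = 6.00

(CH3)2NH2+ is the conjugate acid of the weak base (CH3)2NH.
Ka = Kw/Kb = 1.0×10^-14 / 6.3 × 10^-4 = 1.59 × 10^-11
Ka = [H+]²/(0.0637 − [H+]) = 1.59 × 10^-11
Assume [H+] ≪ 0.0637: [H+] ≈ √(1.59 × 10^-11 × 0.0637) = 1.01 × 10^-6 M
([H+]/C₀ = 0.0016% < 5%, so the approximation holds.)
pH = −log(1.01 × 10^-6) = 6.00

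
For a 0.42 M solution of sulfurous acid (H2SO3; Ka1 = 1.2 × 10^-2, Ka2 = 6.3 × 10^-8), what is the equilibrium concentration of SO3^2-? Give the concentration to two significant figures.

First ionization gives [H+] ≈ [HSO3-] = 6.52 × 10^-2 M.
Second step: Ka2 = [H+][SO3^2-]/[HSO3-] ≈ [SO3^2-] (since [H+] ≈ [HSO3-]).
So [SO3^2-] ≈ Ka2.

6.3 × 10^-8 M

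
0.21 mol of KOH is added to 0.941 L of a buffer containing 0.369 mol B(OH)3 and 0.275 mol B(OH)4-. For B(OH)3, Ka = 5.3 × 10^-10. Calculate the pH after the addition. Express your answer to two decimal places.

pH = 9.76

OH- converts B(OH)3 to B(OH)4-: B(OH)3 → 0.159 mol, B(OH)4- → 0.485 mol.
pKa = −log(5.3 × 10^-10) = 9.276
pH = pKa + log(n_B(OH)4-/n_B(OH)3) = 9.276 + log(0.485/0.159) = 9.276 + (+0.484)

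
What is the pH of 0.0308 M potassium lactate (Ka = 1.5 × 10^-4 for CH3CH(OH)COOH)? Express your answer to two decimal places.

pH = 8.16

CH3CH(OH)COO- is the conjugate base of the weak acid CH3CH(OH)COOH.
Kb = Kw/Ka = 1.0×10^-14 / 1.5 × 10^-4 = 6.67 × 10^-11
Let x = [OH-] at equilibrium. Kb = x²/(0.0308 − x).
Since Kb ≪ C₀, x ≈ √(Kb·C₀) = 1.43 × 10^-6 M.
pOH = −log(1.43 × 10^-6) = 5.84; pH = 14.00 − 5.84 = 8.16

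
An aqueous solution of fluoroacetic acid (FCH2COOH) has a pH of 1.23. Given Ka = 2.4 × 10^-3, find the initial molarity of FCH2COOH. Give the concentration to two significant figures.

[H+] = 10^(-1.23) = 5.89 × 10^-2 M = x
Ka = x²/(C₀ − x) ⇒ C₀ = x + x²/Ka
C₀ = 5.89 × 10^-2 + (5.89 × 10^-2)²/(2.4 × 10^-3) = 1.50 M

C₀ = 1.5 M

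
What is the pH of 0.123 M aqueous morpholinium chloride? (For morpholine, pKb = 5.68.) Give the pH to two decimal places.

C4H8ONH2+ is the conjugate acid of the weak base C4H8ONH.
Kb = 10^(−5.68) = 2.09 × 10^-6
Ka = Kw/Kb = 1.0×10^-14 / 2.09 × 10^-6 = 4.78 × 10^-9
From the ICE table, Ka = [H+]²/(0.123 − [H+]) = 4.78 × 10^-9.
Assume [H+] ≪ 0.123: [H+] ≈ √(4.78 × 10^-9 × 0.123) = 2.42 × 10^-5 M
pH = −log(2.42 × 10^-5) = 4.62

pH = 4.62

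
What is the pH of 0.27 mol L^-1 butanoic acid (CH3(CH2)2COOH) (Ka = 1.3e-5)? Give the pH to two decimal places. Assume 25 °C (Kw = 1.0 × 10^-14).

CH3(CH2)2COOH ⇌ CH3(CH2)2COO- + H+
Let x = [H+] at equilibrium. Ka = x²/(0.27 − x).
Neglecting x in the denominator: x = √(1.3 × 10^-5 × 0.27) = 1.87 × 10^-3 M
Check: 0.69% ionized — well under 5%, approximation valid.
pH = −log(1.87 × 10^-3) = 2.73

pH = 2.73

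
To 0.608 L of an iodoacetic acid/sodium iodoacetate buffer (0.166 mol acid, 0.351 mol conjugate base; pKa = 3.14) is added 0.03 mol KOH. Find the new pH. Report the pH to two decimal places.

pH = 3.59

After neutralization: n(ICH2COOH) = 0.136 mol, n(ICH2COO-) = 0.381 mol.
pH = pKa + log(n_ICH2COO-/n_ICH2COOH) = 3.14 + log(0.381/0.136) = 3.14 + (+0.447)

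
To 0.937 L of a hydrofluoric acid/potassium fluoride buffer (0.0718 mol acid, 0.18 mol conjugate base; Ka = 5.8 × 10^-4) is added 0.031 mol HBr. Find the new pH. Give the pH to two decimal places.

Added H+ converts F- to HF: HF → 0.103 mol, F- → 0.149 mol.
pKa = −log(5.8 × 10^-4) = 3.237
pH = pKa + log(n_F-/n_HF) = 3.237 + log(0.149/0.103) = 3.237 + (+0.160)

pH = 3.40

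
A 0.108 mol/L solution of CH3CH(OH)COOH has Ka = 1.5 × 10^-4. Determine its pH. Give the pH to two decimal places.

pH = 2.40

CH3CH(OH)COOH ⇌ CH3CH(OH)COO- + H+
From the ICE table, Ka = x²/(0.108 − x) = 1.5 × 10^-4.
Assume x ≪ 0.108: x ≈ √(1.5 × 10^-4 × 0.108) = 4.02 × 10^-3 M
(x/C₀ = 3.7% < 5%, so the approximation holds.)
pH = −log(4.02 × 10^-3) = 2.40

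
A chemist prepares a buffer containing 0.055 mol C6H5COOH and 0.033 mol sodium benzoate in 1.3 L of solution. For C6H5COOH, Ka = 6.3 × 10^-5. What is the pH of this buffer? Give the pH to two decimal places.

pH = 3.98

pKa = −log(6.3 × 10^-5) = 4.201
Henderson–Hasselbalch: pH = pKa + log([C6H5COO-]/[C6H5COOH]) = 4.201 + log(0.033/0.055)
pH = 4.201 + (-0.222) = 3.98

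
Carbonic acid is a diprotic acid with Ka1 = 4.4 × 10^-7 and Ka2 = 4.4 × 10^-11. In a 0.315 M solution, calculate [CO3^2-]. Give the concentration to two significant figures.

4.4 × 10^-11 M

First ionization gives [H+] ≈ [HCO3-] = 3.72 × 10^-4 M.
Second step: Ka2 = [H+][CO3^2-]/[HCO3-] ≈ [CO3^2-] (since [H+] ≈ [HCO3-]).
So [CO3^2-] ≈ Ka2.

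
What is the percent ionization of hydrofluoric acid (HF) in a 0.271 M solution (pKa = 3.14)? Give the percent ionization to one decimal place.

5.0%

HF ⇌ F- + H+; let x = [H+] at equilibrium.
Ka = 10^(−3.14) = 7.24 × 10^-4
Solve x² + 0.000724x − 0.000196 = 0 → x = 1.36 × 10^-2 M
Fraction ionized = 1.36 × 10^-2 / 0.271 = 0.0502 → 5.0%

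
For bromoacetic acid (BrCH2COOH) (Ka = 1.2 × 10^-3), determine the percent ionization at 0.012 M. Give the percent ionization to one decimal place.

27.0%

BrCH2COOH ⇌ BrCH2COO- + H+; let x = [H+] at equilibrium.
Solve x² + 0.0012x − 1.44e-05 = 0 → x = 3.24 × 10^-3 M
% ionization = x/C₀ × 100% = 3.24 × 10^-3/0.012 × 100% = 27.0%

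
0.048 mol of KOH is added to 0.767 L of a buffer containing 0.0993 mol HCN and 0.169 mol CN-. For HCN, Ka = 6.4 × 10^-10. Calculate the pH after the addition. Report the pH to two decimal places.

OH- converts HCN to CN-: HCN → 0.0513 mol, CN- → 0.217 mol.
pKa = −log(6.4 × 10^-10) = 9.194
pH = pKa + log(n_CN-/n_HCN) = 9.194 + log(0.217/0.0513) = 9.194 + (+0.626)

pH = 9.82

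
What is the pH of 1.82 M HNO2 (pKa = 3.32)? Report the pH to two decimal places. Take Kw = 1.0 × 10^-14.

pH = 1.53

HNO2 ⇌ NO2- + H+
Ka = 10^(−3.32) = 4.79 × 10^-4
From the ICE table, Ka = [H+]²/(1.82 − [H+]) = 4.79 × 10^-4.
Neglecting [H+] in the denominator: [H+] = √(4.79 × 10^-4 × 1.82) = 2.95 × 10^-2 M
pH = −log[H+] = −log(2.95 × 10^-2) = 1.53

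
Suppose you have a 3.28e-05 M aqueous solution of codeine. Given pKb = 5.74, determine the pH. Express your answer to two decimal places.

C18H21NO3 + H2O ⇌ C18H22NO3+ + OH-
Kb = 10^(−5.74) = 1.82 × 10^-6
Kb = [OH-]²/(3.28e-05 − [OH-]) = 1.82 × 10^-6
[OH-] is not negligible relative to C₀; solve [OH-]² + 1.82e-06·[OH-] − 5.97e-11 = 0.
[OH-] = (−Kb + √(Kb² + 4·Kb·C₀))/2 = 6.87 × 10^-6 M
pOH = 5.16, so pH = 14.00 − pOH = 8.84

pH = 8.84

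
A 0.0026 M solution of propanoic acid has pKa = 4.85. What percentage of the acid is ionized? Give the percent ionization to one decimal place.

7.1%

CH3CH2COOH ⇌ CH3CH2COO- + H+; let x = [H+] at equilibrium.
Ka = 10^(−4.85) = 1.41 × 10^-5
Ka = x²/(C₀ − x); solving the quadratic gives x = 1.85 × 10^-4 M.
Fraction ionized = 1.85 × 10^-4 / 0.0026 = 0.0712 → 7.1%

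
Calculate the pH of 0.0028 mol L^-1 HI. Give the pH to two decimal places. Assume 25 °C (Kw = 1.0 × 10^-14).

pH = 2.55

HI is a strong acid and dissociates completely, so [H+] = 0.0028 M.
pH = -log(0.0028) = 2.55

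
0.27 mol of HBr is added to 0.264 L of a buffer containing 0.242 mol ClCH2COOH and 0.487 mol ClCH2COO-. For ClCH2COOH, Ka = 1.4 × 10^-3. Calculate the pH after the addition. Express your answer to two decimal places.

Added H+ converts ClCH2COO- to ClCH2COOH: ClCH2COOH → 0.512 mol, ClCH2COO- → 0.217 mol.
pKa = −log(1.4 × 10^-3) = 2.854
Henderson–Hasselbalch with mole ratio 0.217/0.512: pH = 2.854 + (-0.373)

pH = 2.48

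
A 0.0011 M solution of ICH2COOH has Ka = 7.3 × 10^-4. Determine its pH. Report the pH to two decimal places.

ICH2COOH ⇌ ICH2COO- + H+
From the ICE table, Ka = x²/(0.0011 − x) = 7.3 × 10^-4.
The 5% rule fails; solving x² + Ka·x − Ka·C₀ = 0 exactly:
x = [−0.00073 + √(0.00073² + 3.21e-06)]/2 = 6.03 × 10^-4 M
pH = −log(6.03 × 10^-4) = 3.22

pH = 3.22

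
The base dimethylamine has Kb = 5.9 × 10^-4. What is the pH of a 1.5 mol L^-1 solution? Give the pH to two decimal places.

(CH3)2NH + H2O ⇌ (CH3)2NH2+ + OH-
Let x = [OH-] at equilibrium. Kb = x²/(1.5 − x).
Assume x ≪ 1.5: x ≈ √(5.9 × 10^-4 × 1.5) = 2.97 × 10^-2 M
(x/C₀ = 2% < 5%, so the approximation holds.)
pOH = 1.53, so pH = 14.00 − pOH = 12.47

pH = 12.47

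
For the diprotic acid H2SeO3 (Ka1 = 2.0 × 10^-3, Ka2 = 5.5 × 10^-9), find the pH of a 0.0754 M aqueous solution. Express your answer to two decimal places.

Ka1 ≫ Ka2, so treat the first dissociation as the only significant source of H+.
Ka1 = x²/(0.0754 − x) = 2.0 × 10^-3
Solving the quadratic: x = (−Ka1 + √(Ka1² + 4·Ka1·C₀))/2 = 1.13 × 10^-2 M
pH = −log(1.13 × 10^-2) = 1.95

pH = 1.95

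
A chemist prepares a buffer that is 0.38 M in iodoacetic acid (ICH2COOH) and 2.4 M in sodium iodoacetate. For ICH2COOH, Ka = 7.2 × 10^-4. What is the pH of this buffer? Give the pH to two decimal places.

pH = 3.94

pKa = −log(7.2 × 10^-4) = 3.143
Using pH = pKa + log([base]/[acid]) with [base]/[acid] = 2.4/0.38:
pH = 3.143 + (+0.800) = 3.94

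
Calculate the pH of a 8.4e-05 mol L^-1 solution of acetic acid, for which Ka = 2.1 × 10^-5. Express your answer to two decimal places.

CH3COOH ⇌ CH3COO- + H+
From the ICE table, Ka = [H+]²/(8.4e-05 − [H+]) = 2.1 × 10^-5.
Here C₀/Ka ≈ 4, so the small-[H+] approximation fails. Use the quadratic:
[H+] = [−2.1e-05 + √(2.1e-05² + 7.06e-09)]/2 = 3.28 × 10^-5 M
pH = −log[H+] = −log(3.28 × 10^-5) = 4.48

pH = 4.48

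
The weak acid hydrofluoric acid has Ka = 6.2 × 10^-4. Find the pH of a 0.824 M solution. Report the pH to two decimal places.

HF ⇌ F- + H+
Let x = [H+] at equilibrium. Ka = x²/(0.824 − x).
Neglecting x in the denominator: x = √(6.2 × 10^-4 × 0.824) = 2.26 × 10^-2 M
(x/C₀ = 2.7% < 5%, so the approximation holds.)
pH = −log(2.26 × 10^-2) = 1.65

pH = 1.65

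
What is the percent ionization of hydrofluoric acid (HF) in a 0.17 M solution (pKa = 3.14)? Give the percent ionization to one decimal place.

6.3%

HF ⇌ F- + H+; let x = [H+] at equilibrium.
Ka = 10^(−3.14) = 7.24 × 10^-4
Solve x² + 0.000724x − 0.000123 = 0 → x = 1.07 × 10^-2 M
% ionization = x/C₀ × 100% = 1.07 × 10^-2/0.17 × 100% = 6.3%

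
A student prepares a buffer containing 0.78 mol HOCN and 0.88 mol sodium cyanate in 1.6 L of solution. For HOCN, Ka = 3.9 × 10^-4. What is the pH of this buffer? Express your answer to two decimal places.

pKa = −log(3.9 × 10^-4) = 3.409
pH = pKa + log([A⁻]/[HA]) = 3.409 + log(0.88/0.78)
pH = 3.409 + (+0.052) = 3.46

pH = 3.46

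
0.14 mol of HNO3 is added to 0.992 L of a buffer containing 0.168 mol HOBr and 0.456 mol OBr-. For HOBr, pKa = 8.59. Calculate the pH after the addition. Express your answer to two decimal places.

Added H+ converts OBr- to HOBr: HOBr → 0.308 mol, OBr- → 0.316 mol.
Henderson–Hasselbalch with mole ratio 0.316/0.308: pH = 8.59 + (+0.011)

pH = 8.60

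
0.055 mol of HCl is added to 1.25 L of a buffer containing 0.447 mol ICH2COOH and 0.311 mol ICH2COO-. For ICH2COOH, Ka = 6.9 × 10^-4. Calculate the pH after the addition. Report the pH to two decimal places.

After neutralization: n(ICH2COOH) = 0.502 mol, n(ICH2COO-) = 0.256 mol.
pKa = −log(6.9 × 10^-4) = 3.161
pH = pKa + log(n_ICH2COO-/n_ICH2COOH) = 3.161 + log(0.256/0.502) = 3.161 + (-0.292)

pH = 2.87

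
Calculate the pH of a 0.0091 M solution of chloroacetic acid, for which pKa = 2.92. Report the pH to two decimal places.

pH = 2.56

ClCH2COOH ⇌ ClCH2COO- + H+
Ka = 10^(−2.92) = 1.20 × 10^-3
From the ICE table, Ka = [H+]²/(0.0091 − [H+]) = 1.20 × 10^-3.
Here C₀/Ka ≈ 7.58, so the small-[H+] approximation fails. Use the quadratic:
[H+] = (−Ka + √(Ka² + 4·Ka·C₀))/2 = 2.76 × 10^-3 M
pH = −log[H+] = −log(2.76 × 10^-3) = 2.56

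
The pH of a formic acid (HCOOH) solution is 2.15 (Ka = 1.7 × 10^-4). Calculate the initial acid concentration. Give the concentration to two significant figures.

C₀ = 3.0 × 10^-1 M

[H+] = 10^(-2.15) = 7.08 × 10^-3 M = x
Ka = x²/(C₀ − x) ⇒ C₀ = x + x²/Ka
C₀ = 7.08 × 10^-3 + (7.08 × 10^-3)²/(1.7 × 10^-4) = 3.02 × 10^-1 M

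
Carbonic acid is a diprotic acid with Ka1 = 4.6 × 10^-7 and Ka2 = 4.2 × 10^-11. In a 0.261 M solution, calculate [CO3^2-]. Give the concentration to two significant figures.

First ionization gives [H+] ≈ [HCO3-] = 3.46 × 10^-4 M.
Second step: Ka2 = [H+][CO3^2-]/[HCO3-] ≈ [CO3^2-] (since [H+] ≈ [HCO3-]).
So [CO3^2-] ≈ Ka2.

4.2 × 10^-11 M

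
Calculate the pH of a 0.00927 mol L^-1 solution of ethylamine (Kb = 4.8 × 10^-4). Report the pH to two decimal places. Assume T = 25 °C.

pH = 11.27

C2H5NH2 + H2O ⇌ C2H5NH3+ + OH-
Kb = x²/(0.00927 − x) = 4.8 × 10^-4
Here C₀/Kb ≈ 19.3, so the small-x approximation fails. Use the quadratic:
x = [−0.00048 + √(0.00048² + 1.78e-05)]/2 = 1.88 × 10^-3 M
pOH = 2.73, so pH = 14.00 − pOH = 11.27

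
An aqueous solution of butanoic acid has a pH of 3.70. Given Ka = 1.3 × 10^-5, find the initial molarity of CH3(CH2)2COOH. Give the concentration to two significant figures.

C₀ = 3.3 × 10^-3 M

[H+] = 10^(-3.70) = 2.00 × 10^-4 M = x
Ka = x²/(C₀ − x) ⇒ C₀ = x + x²/Ka
C₀ = 2.00 × 10^-4 + (2.00 × 10^-4)²/(1.3 × 10^-5) = 3.28 × 10^-3 M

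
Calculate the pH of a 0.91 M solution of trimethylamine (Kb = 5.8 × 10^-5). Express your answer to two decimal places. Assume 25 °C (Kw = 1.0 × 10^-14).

(CH3)3N + H2O ⇌ (CH3)3NH+ + OH-
Kb = x²/(0.91 − x) = 5.8 × 10^-5
Assume x ≪ 0.91: x ≈ √(5.8 × 10^-5 × 0.91) = 7.26 × 10^-3 M
pOH = −log(7.26 × 10^-3) = 2.14; pH = 14.00 − 2.14 = 11.86

pH = 11.86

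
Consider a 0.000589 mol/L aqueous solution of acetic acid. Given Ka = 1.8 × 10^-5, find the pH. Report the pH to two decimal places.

CH3COOH ⇌ CH3COO- + H+
Ka = [H+]²/(0.000589 − [H+]) = 1.8 × 10^-5
The 5% rule fails; solving [H+]² + Ka·[H+] − Ka·C₀ = 0 exactly:
[H+] = [−1.8e-05 + √(1.8e-05² + 4.24e-08)]/2 = 9.44 × 10^-5 M
pH = −log(9.44 × 10^-5) = 4.03

pH = 4.03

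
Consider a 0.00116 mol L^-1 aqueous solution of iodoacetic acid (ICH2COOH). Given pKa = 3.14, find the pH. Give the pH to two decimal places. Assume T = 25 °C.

ICH2COOH ⇌ ICH2COO- + H+
Ka = 10^(−3.14) = 7.24 × 10^-4
Ka = [H+]²/(0.00116 − [H+]) = 7.24 × 10^-4
[H+] is not negligible relative to C₀; solve [H+]² + 0.000724·[H+] − 8.4e-07 = 0.
[H+] = [−0.000724 + √(0.000724² + 3.36e-06)]/2 = 6.23 × 10^-4 M
pH = −log(6.23 × 10^-4) = 3.21

pH = 3.21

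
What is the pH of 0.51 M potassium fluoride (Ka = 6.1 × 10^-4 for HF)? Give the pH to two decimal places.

pH = 8.46

F- is the conjugate base of the weak acid HF.
Kb = Kw/Ka = 1.0×10^-14 / 6.1 × 10^-4 = 1.64 × 10^-11
From the ICE table, Kb = [OH-]²/(0.51 − [OH-]) = 1.64 × 10^-11.
Assume [OH-] ≪ 0.51: [OH-] ≈ √(1.64 × 10^-11 × 0.51) = 2.89 × 10^-6 M
Check: 0.00057% ionized — well under 5%, approximation valid.
pOH = 5.54, so pH = 14.00 − pOH = 8.46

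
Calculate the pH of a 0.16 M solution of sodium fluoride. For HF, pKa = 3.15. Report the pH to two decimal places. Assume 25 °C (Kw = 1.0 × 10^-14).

F- is the conjugate base of the weak acid HF.
Ka = 10^(−3.15) = 7.08 × 10^-4
Kb = Kw/Ka = 1.0×10^-14 / 7.08 × 10^-4 = 1.41 × 10^-11
Kb = [OH-]²/(0.16 − [OH-]) = 1.41 × 10^-11
Since Kb ≪ C₀, [OH-] ≈ √(Kb·C₀) = 1.50 × 10^-6 M.
Check: 0.00094% ionized — well under 5%, approximation valid.
pOH = −log(1.50 × 10^-6) = 5.82; pH = 14.00 − 5.82 = 8.18

pH = 8.18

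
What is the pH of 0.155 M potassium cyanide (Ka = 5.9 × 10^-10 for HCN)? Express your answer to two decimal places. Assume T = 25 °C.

pH = 11.21

CN- is the conjugate base of the weak acid HCN.
Kb = Kw/Ka = 1.0×10^-14 / 5.9 × 10^-10 = 1.69 × 10^-5
Kb = [OH-]²/(0.155 − [OH-]) = 1.69 × 10^-5
Neglecting [OH-] in the denominator: [OH-] = √(1.69 × 10^-5 × 0.155) = 1.62 × 10^-3 M
([OH-]/C₀ = 1% < 5%, so the approximation holds.)
pOH = −log(1.62 × 10^-3) = 2.79; pH = 14.00 − 2.79 = 11.21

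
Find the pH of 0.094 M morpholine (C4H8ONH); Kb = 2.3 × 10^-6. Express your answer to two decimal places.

C4H8ONH + H2O ⇌ C4H8ONH2+ + OH-
From the ICE table, Kb = x²/(0.094 − x) = 2.3 × 10^-6.
Assume x ≪ 0.094: x ≈ √(2.3 × 10^-6 × 0.094) = 4.65 × 10^-4 M
Check: 0.49% ionized — well under 5%, approximation valid.
pOH = −log(4.65 × 10^-4) = 3.33; pH = 14.00 − 3.33 = 10.67

pH = 10.67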